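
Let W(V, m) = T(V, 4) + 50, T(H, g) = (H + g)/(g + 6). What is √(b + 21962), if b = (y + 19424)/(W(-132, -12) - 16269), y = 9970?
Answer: 2*√4017972402197/27053 ≈ 148.19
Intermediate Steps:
T(H, g) = (H + g)/(6 + g)
W(V, m) = 252/5 + V/10 (W(V, m) = (V + 4)/(6 + 4) + 50 = (4 + V)/10 + 50 = (⅖ + V/10) + 50 = 252/5 + V/10)
b = -48990/27053 (b = (9970 + 19424)/((252/5 + (⅒)*(-132)) - 16269) = 29394/((252/5 - 66/5) - 16269) = 29394/(186/5 - 16269) = 29394/(-81159/5) = 29394*(-5/81159) = -48990/27053 ≈ -1.8109)
√(b + 21962) = √(-48990/27053 + 21962) = √(594088996/27053) = 2*√4017972402197/27053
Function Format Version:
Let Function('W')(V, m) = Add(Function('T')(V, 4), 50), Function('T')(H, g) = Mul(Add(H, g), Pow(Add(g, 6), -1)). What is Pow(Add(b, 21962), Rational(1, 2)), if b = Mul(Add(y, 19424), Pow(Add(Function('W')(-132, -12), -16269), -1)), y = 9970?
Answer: Mul(Rational(2, 27053), Pow(4017972402197, Rational(1, 2))) ≈ 148.19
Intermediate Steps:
Function('T')(H, g) = Mul(Pow(Add(6, g), -1), Add(H, g)) (Function('T')(H, g) = Mul(Add(H, g), Pow(Add(6, g), -1)) = Mul(Pow(Add(6, g), -1), Add(H, g)))
Function('W')(V, m) = Add(Rational(252, 5), Mul(Rational(1, 10), V)) (Function('W')(V, m) = Add(Mul(Pow(Add(6, 4), -1), Add(V, 4)), 50) = Add(Mul(Pow(10, -1), Add(4, V)), 50) = Add(Mul(Rational(1, 10), Add(4, V)), 50) = Add(Add(Rational(2, 5), Mul(Rational(1, 10), V)), 50) = Add(Rational(252, 5), Mul(Rational(1, 10), V)))
b = Rational(-48990, 27053) (b = Mul(Add(9970, 19424), Pow(Add(Add(Rational(252, 5), Mul(Rational(1, 10), -132)), -16269), -1)) = Mul(29394, Pow(Add(Add(Rational(252, 5), Rational(-66, 5)), -16269), -1)) = Mul(29394, Pow(Add(Rational(186, 5), -16269), -1)) = Mul(29394, Pow(Rational(-81159, 5), -1)) = Mul(29394, Rational(-5, 81159)) = Rational(-48990, 27053) ≈ -1.8109)
Pow(Add(b, 21962), Rational(1, 2)) = Pow(Add(Rational(-48990, 27053), 21962), Rational(1, 2)) = Pow(Rational(594088996, 27053), Rational(1, 2)) = Mul(Rational(2, 27053), Pow(4017972402197, Rational(1, 2)))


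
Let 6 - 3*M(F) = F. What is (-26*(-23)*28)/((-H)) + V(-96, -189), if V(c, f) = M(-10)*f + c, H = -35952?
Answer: -708469/642 ≈ -1103.5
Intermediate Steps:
M(F) = 2 - F/3
V(c, f) = c + 16*f/3 (V(c, f) = (2 - 1/3*(-10))*f + c = (2 + 10/3)*f + c = 16*f/3 + c = c + 16*f/3)
(-26*(-23)*28)/((-H)) + V(-96, -189) = (-26*(-23)*28)/((-1*(-35952))) + (-96 + (16/3)*(-189)) = (598*28)/35952 + (-96 - 1008) = 16744*(1/35952) - 1104 = 299/642 - 1104 = -708469/642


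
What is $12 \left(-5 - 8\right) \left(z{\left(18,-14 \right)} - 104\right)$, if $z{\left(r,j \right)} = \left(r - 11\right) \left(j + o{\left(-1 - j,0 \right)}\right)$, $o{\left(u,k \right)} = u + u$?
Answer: $3120$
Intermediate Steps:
$o{\left(u,k \right)} = 2 u$
$z{\left(r,j \right)} = \left(-11 + r\right) \left(-2 - j\right)$ ($z{\left(r,j \right)} = \left(r - 11\right) \left(j + 2 \left(-1 - j\right)\right) = \left(-11 + r\right) \left(j - \left(2 + 2 j\right)\right) = \left(-11 + r\right) \left(-2 - j\right)$)
$12 \left(-5 - 8\right) \left(z{\left(18,-14 \right)} - 104\right) = 12 \left(-5 - 8\right) \left(\left(22 - 36 + 11 \left(-14\right) - \left(-14\right) 18\right) - 104\right) = 12 \left(-13\right) \left(\left(22 - 36 - 154 + 252\right) - 104\right) = - 156 \left(84 - 104\right) = \left(-156\right) \left(-20\right) = 3120$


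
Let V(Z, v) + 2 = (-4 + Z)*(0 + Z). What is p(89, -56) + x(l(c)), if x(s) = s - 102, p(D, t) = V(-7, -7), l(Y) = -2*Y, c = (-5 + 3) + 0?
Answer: -23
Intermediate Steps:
V(Z, v) = -2 + Z*(-4 + Z) (V(Z, v) = -2 + (-4 + Z)*(0 + Z) = -2 + (-4 + Z)*Z = -2 + Z*(-4 + Z))
c = -2 (c = -2 + 0 = -2)
p(D, t) = 75 (p(D, t) = -2 + (-7)**2 - 4*(-7) = -2 + 49 + 28 = 75)
x(s) = -102 + s
p(89, -56) + x(l(c)) = 75 + (-102 - 2*(-2)) = 75 + (-102 + 4) = 75 - 98 = -23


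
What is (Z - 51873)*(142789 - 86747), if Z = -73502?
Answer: -7026265750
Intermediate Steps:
(Z - 51873)*(142789 - 86747) = (-73502 - 51873)*(142789 - 86747) = -125375*56042 = -7026265750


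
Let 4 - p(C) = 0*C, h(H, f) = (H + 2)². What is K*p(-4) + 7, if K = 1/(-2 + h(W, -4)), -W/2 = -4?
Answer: 345/49 ≈ 7.0408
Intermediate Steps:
W = 8 (W = -2*(-4) = 8)
h(H, f) = (2 + H)²
K = 1/98 (K = 1/(-2 + (2 + 8)²) = 1/(-2 + 10²) = 1/(-2 + 100) = 1/98 ≈ 0.010204)
p(C) = 4 (p(C) = 4 - 0*C = 4 - 1*0 = 4 + 0 = 4)
K*p(-4) + 7 = (1/98)*4 + 7 = 2/49 + 7 = 345/49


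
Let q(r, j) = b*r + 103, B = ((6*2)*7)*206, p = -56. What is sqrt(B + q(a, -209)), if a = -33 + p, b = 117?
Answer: sqrt(6994) ≈ 83.630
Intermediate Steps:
B = 17304 (B = (12*7)*206 = 84*206 = 17304)
a = -89 (a = -33 - 56 = -89)
q(r, j) = 103 + 117*r (q(r, j) = 117*r + 103 = 103 + 117*r)
sqrt(B + q(a, -209)) = sqrt(17304 + (103 + 117*(-89))) = sqrt(17304 + (103 - 10413)) = sqrt(17304 - 10310) = sqrt(6994)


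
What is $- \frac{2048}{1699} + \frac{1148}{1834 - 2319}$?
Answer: $- \frac{2943732}{824015} \approx -3.5724$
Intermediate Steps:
$- \frac{2048}{1699} + \frac{1148}{1834 - 2319} = \left(-2048\right) \frac{1}{1699} + \frac{1148}{1834 - 2319} = - \frac{2048}{1699} + \frac{1148}{-485} = - \frac{2048}{1699} + 1148 \left(- \frac{1}{485}\right) = - \frac{2048}{1699} - \frac{1148}{485} = - \frac{2943732}{824015}$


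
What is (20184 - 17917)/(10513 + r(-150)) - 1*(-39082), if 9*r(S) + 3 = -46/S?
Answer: 277330255211/7096073 ≈ 39082.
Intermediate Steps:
r(S) = -⅓ - 46/(9*S) (r(S) = -⅓ + (-46/S)/9 = -⅓ - 46/(9*S))
(20184 - 17917)/(10513 + r(-150)) - 1*(-39082) = (20184 - 17917)/(10513 + (⅑)*(-46 - 3*(-150))/(-150)) - 1*(-39082) = 2267/(10513 + (⅑)*(-1/150)*(-46 + 450)) + 39082 = 2267/(10513 + (⅑)*(-1/150)*404) + 39082 = 2267/(10513 - 202/675) + 39082 = 2267/(7096073/675) + 39082 = 2267*(675/7096073) + 39082 = 1530225/7096073 + 39082 = 277330255211/7096073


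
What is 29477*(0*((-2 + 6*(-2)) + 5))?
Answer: 0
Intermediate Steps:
29477*(0*((-2 + 6*(-2)) + 5)) = 29477*(0*((-2 - 12) + 5)) = 29477*(0*(-14 + 5)) = 29477*(0*(-9)) = 29477*0 = 0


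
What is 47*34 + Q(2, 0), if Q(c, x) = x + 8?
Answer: 1606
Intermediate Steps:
Q(c, x) = 8 + x
47*34 + Q(2, 0) = 47*34 + (8 + 0) = 1598 + 8 = 1606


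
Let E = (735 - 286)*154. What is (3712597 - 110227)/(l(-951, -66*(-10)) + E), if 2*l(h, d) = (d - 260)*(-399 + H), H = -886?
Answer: -600395/31309 ≈ -19.176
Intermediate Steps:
E = 69146 (E = 449*154 = 69146)
l(h, d) = 167050 - 1285*d/2 (l(h, d) = ((d - 260)*(-399 - 886))/2 = ((-260 + d)*(-1285))/2 = (334100 - 1285*d)/2 = 167050 - 1285*d/2)
(3712597 - 110227)/(l(-951, -66*(-10)) + E) = (3712597 - 110227)/((167050 - (-42405)*(-10)) + 69146) = 3602370/((167050 - 1285/2*660) + 69146) = 3602370/((167050 - 424050) + 69146) = 3602370/(-257000 + 69146) = 3602370/(-187854) = 3602370*(-1/187854) = -600395/31309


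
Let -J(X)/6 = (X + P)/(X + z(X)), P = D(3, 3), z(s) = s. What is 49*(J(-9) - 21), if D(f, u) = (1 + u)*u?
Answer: -980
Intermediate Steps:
D(f, u) = u*(1 + u)
P = 12 (P = 3*(1 + 3) = 3*4 = 12)
J(X) = -3*(12 + X)/X (J(X) = -6*(X + 12)/(X + X) = -6*(12 + X)/(2*X) = -6*(12 + X)*1/(2*X) = -3*(12 + X)/X)
49*(J(-9) - 21) = 49*((-3 - 36/(-9)) - 21) = 49*((-3 - 36*(-⅑)) - 21) = 49*((-3 + 4) - 21) = 49*(1 - 21) = 49*(-20) = -980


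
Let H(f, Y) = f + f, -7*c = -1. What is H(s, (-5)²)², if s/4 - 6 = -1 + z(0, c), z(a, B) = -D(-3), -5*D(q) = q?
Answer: 30976/25 ≈ 1239.0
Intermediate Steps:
c = ⅐ (c = -⅐*(-1) = ⅐ ≈ 0.14286)
D(q) = -q/5
z(a, B) = -⅗ (z(a, B) = -(-1)*(-3)/5 = -1*⅗ = -⅗)
s = 88/5 (s = 24 + 4*(-1 - ⅗) = 24 + 4*(-8/5) = 24 - 32/5 = 88/5 ≈ 17.600)
H(f, Y) = 2*f
H(s, (-5)²)² = (2*(88/5))² = (176/5)² = 30976/25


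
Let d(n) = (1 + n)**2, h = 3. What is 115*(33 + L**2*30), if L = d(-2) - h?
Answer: 17595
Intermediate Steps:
L = -2 (L = (1 - 2)**2 - 1*3 = (-1)**2 - 3 = 1 - 3 = -2)
115*(33 + L**2*30) = 115*(33 + (-2)**2*30) = 115*(33 + 4*30) = 115*(33 + 120) = 115*153 = 17595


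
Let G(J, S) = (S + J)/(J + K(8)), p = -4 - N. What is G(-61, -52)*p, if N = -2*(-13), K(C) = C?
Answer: -3390/53 ≈ -63.962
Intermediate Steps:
N = 26
p = -30 (p = -4 - 1*26 = -4 - 26 = -30)
G(J, S) = (J + S)/(8 + J) (G(J, S) = (S + J)/(J + 8) = (J + S)/(8 + J))
G(-61, -52)*p = ((-61 - 52)/(8 - 61))*(-30) = (-113/(-53))*(-30) = -1/53*(-113)*(-30) = (113/53)*(-30) = -3390/53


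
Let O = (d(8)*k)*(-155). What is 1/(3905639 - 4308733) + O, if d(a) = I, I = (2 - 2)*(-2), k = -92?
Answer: -1/403094 ≈ -2.4808e-6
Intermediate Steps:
I = 0 (I = 0*(-2) = 0)
d(a) = 0
O = 0 (O = (0*(-92))*(-155) = 0*(-155) = 0)
1/(3905639 - 4308733) + O = 1/(3905639 - 4308733) + 0 = 1/(-403094) + 0 = -1/403094 + 0 = -1/403094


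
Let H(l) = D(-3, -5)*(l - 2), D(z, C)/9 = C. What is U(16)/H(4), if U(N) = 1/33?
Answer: -1/2970 ≈ -0.00033670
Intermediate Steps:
D(z, C) = 9*C
U(N) = 1/33
H(l) = 90 - 45*l (H(l) = (9*(-5))*(l - 2) = -45*(-2 + l) = 90 - 45*l)
U(16)/H(4) = 1/(33*(90 - 45*4)) = 1/(33*(90 - 180)) = (1/33)/(-90) = (1/33)*(-1/90) = -1/2970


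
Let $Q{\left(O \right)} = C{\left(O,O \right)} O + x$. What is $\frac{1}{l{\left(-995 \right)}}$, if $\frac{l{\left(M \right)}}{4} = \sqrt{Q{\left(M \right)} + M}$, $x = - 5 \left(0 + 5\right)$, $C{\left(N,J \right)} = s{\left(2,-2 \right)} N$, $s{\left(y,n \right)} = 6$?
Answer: $\frac{\sqrt{5939130}}{23756520} \approx 0.00010258$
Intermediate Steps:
$C{\left(N,J \right)} = 6 N$
$x = -25$ ($x = \left(-5\right) 5 = -25$)
$Q{\left(O \right)} = -25 + 6 O^{2}$ ($Q{\left(O \right)} = 6 O O - 25 = 6 O^{2} - 25 = -25 + 6 O^{2}$)
$l{\left(M \right)} = 4 \sqrt{-25 + M + 6 M^{2}}$ ($l{\left(M \right)} = 4 \sqrt{\left(-25 + 6 M^{2}\right) + M} = 4 \sqrt{-25 + M + 6 M^{2}}$)
$\frac{1}{l{\left(-995 \right)}} = \frac{1}{4 \sqrt{-25 - 995 + 6 \left(-995\right)^{2}}} = \frac{1}{4 \sqrt{-25 - 995 + 6 \cdot 990025}} = \frac{1}{4 \sqrt{-25 - 995 + 5940150}} = \frac{1}{4 \sqrt{5939130}} = \frac{\sqrt{5939130}}{23756520}$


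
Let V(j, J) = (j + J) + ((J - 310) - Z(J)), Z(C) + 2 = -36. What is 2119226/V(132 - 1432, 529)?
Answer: -1059613/257 ≈ -4123.0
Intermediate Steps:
Z(C) = -38 (Z(C) = -2 - 36 = -38)
V(j, J) = -272 + j + 2*J (V(j, J) = (j + J) + ((J - 310) - 1*(-38)) = (J + j) + ((-310 + J) + 38) = (J + j) + (-272 + J) = -272 + j + 2*J)
2119226/V(132 - 1432, 529) = 2119226/(-272 + (132 - 1432) + 2*529) = 2119226/(-272 - 1300 + 1058) = 2119226/(-514) = 2119226*(-1/514) = -1059613/257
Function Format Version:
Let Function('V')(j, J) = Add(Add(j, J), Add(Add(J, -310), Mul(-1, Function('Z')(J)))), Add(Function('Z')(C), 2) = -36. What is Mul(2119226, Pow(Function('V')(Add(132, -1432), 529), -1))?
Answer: Rational(-1059613, 257) ≈ -4123.0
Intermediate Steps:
Function('Z')(C) = -38 (Function('Z')(C) = Add(-2, -36) = -38)
Function('V')(j, J) = Add(-272, j, Mul(2, J)) (Function('V')(j, J) = Add(Add(j, J), Add(Add(J, -310), Mul(-1, -38))) = Add(Add(J, j), Add(Add(-310, J), 38)) = Add(Add(J, j), Add(-272, J)) = Add(-272, j, Mul(2, J)))
Mul(2119226, Pow(Function('V')(Add(132, -1432), 529), -1)) = Mul(2119226, Pow(Add(-272, Add(132, -1432), Mul(2, 529)), -1)) = Mul(2119226, Pow(Add(-272, -1300, 1058), -1)) = Mul(2119226, Pow(-514, -1)) = Mul(2119226, Rational(-1, 514)) = Rational(-1059613, 257)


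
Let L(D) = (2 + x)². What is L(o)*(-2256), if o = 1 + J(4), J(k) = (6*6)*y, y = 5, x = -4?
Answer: -9024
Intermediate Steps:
J(k) = 180 (J(k) = (6*6)*5 = 36*5 = 180)
o = 181 (o = 1 + 180 = 181)
L(D) = 4 (L(D) = (2 - 4)² = (-2)² = 4)
L(o)*(-2256) = 4*(-2256) = -9024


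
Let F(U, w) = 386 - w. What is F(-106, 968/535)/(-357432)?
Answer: -34257/31871020 ≈ -0.0010749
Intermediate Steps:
F(-106, 968/535)/(-357432) = (386 - 968/535)/(-357432) = (386 - 968/535)*(-1/357432) = (205542/535)*(-1/357432) = -34257/31871020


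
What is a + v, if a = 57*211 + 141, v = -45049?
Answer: -32881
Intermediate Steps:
a = 12168 (a = 12027 + 141 = 12168)
a + v = 12168 - 45049 = -32881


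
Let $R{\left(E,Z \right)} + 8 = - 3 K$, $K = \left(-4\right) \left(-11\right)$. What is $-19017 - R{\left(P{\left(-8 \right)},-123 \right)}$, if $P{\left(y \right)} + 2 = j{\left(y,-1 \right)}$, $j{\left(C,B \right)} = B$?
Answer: $-18877$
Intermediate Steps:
$P{\left(y \right)} = -3$ ($P{\left(y \right)} = -2 - 1 = -3$)
$K = 44$
$R{\left(E,Z \right)} = -140$ ($R{\left(E,Z \right)} = -8 - 132 = -140$)
$-19017 - R{\left(P{\left(-8 \right)},-123 \right)} = -19017 - -140 = -19017 + 140 = -18877$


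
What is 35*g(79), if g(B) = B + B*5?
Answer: 16590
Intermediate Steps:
g(B) = 6*B (g(B) = B + 5*B = 6*B)
35*g(79) = 35*(6*79) = 35*474 = 16590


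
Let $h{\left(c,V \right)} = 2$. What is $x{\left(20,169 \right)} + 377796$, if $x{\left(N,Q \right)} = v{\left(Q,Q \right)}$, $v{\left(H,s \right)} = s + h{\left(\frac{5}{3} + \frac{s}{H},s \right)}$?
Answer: $377967$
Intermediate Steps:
$v{\left(H,s \right)} = 2 + s$ ($v{\left(H,s \right)} = s + 2 = 2 + s$)
$x{\left(N,Q \right)} = 2 + Q$
$x{\left(20,169 \right)} + 377796 = \left(2 + 169\right) + 377796 = 171 + 377796 = 377967$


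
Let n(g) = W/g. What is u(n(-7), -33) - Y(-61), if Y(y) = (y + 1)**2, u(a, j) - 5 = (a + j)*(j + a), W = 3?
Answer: -121399/49 ≈ -2477.5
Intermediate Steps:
n(g) = 3/g
u(a, j) = 5 + (a + j)**2 (u(a, j) = 5 + (a + j)*(j + a) = 5 + (a + j)*(a + j) = 5 + (a + j)**2)
Y(y) = (1 + y)**2
u(n(-7), -33) - Y(-61) = (5 + (3/(-7) - 33)**2) - (1 - 61)**2 = (5 + (3*(-1/7) - 33)**2) - 1*(-60)**2 = (5 + (-3/7 - 33)**2) - 1*3600 = (5 + (-234/7)**2) - 3600 = (5 + 54756/49) - 3600 = 55001/49 - 3600 = -121399/49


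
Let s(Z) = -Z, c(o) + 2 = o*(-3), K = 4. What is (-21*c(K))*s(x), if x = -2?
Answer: 588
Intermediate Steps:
c(o) = -2 - 3*o (c(o) = -2 + o*(-3) = -2 - 3*o)
(-21*c(K))*s(x) = (-21*(-2 - 3*4))*(-1*(-2)) = -21*(-2 - 12)*2 = -21*(-14)*2 = 294*2 = 588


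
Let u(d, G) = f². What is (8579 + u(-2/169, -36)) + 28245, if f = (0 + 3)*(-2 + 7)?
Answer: 37049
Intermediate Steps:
f = 15 (f = 3*5 = 15)
u(d, G) = 225 (u(d, G) = 15² = 225)
(8579 + u(-2/169, -36)) + 28245 = (8579 + 225) + 28245 = 8804 + 28245 = 37049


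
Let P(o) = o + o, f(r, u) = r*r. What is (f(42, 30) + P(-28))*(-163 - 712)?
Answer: -1494500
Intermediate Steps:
f(r, u) = r²
P(o) = 2*o
(f(42, 30) + P(-28))*(-163 - 712) = (42² + 2*(-28))*(-163 - 712) = (1764 - 56)*(-875) = 1708*(-875) = -1494500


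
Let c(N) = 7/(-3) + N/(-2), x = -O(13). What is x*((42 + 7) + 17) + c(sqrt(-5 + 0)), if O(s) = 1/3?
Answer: -73/3 - I*sqrt(5)/2 ≈ -24.333 - 1.118*I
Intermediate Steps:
O(s) = 1/3
x = -1/3 (x = -1*1/3 = -1/3 ≈ -0.33333)
c(N) = -7/3 - N/2 (c(N) = 7*(-1/3) + N*(-1/2) = -7/3 - N/2)
x*((42 + 7) + 17) + c(sqrt(-5 + 0)) = -((42 + 7) + 17)/3 + (-7/3 - sqrt(-5 + 0)/2) = -(49 + 17)/3 + (-7/3 - I*sqrt(5)/2) = -1/3*66 + (-7/3 - I*sqrt(5)/2) = -22 + (-7/3 - I*sqrt(5)/2) = -73/3 - I*sqrt(5)/2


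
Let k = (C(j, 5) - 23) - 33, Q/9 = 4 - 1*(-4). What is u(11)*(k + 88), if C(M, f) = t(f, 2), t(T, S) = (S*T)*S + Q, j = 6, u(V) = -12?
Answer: -1488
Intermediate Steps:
Q = 72 (Q = 9*(4 - 1*(-4)) = 9*(4 + 4) = 9*8 = 72)
t(T, S) = 72 + T*S² (t(T, S) = (S*T)*S + 72 = T*S² + 72 = 72 + T*S²)
C(M, f) = 72 + 4*f (C(M, f) = 72 + f*2² = 72 + f*4 = 72 + 4*f)
k = 36 (k = ((72 + 4*5) - 23) - 33 = ((72 + 20) - 23) - 33 = (92 - 23) - 33 = 69 - 33 = 36)
u(11)*(k + 88) = -12*(36 + 88) = -12*124 = -1488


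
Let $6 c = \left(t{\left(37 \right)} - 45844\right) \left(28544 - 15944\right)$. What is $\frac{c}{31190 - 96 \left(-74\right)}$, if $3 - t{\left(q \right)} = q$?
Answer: $- \frac{48171900}{19147} \approx -2515.9$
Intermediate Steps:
$t{\left(q \right)} = 3 - q$
$c = -96343800$ ($c = \frac{\left(\left(3 - 37\right) - 45844\right) \left(28544 - 15944\right)}{6} = \frac{\left(\left(3 - 37\right) - 45844\right) 12600}{6} = \frac{\left(-34 - 45844\right) 12600}{6} = \frac{\left(-45878\right) 12600}{6} = \frac{1}{6} \left(-578062800\right) = -96343800$)
$\frac{c}{31190 - 96 \left(-74\right)} = - \frac{96343800}{31190 - 96 \left(-74\right)} = - \frac{96343800}{31190 - -7104} = - \frac{96343800}{31190 + 7104} = - \frac{96343800}{38294} = \left(-96343800\right) \frac{1}{38294} = - \frac{48171900}{19147}$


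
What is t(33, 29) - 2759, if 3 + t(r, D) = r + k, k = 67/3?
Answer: -8120/3 ≈ -2706.7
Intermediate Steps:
k = 67/3 (k = 67*(⅓) = 67/3 ≈ 22.333)
t(r, D) = 58/3 + r (t(r, D) = -3 + (r + 67/3) = -3 + (67/3 + r) = 58/3 + r)
t(33, 29) - 2759 = (58/3 + 33) - 2759 = 157/3 - 2759 = -8120/3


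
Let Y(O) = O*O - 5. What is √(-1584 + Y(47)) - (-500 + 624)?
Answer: -124 + 2*√155 ≈ -99.100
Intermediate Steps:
Y(O) = -5 + O² (Y(O) = O² - 5 = -5 + O²)
√(-1584 + Y(47)) - (-500 + 624) = √(-1584 + (-5 + 47²)) - (-500 + 624) = √(-1584 + (-5 + 2209)) - 1*124 = √(-1584 + 2204) - 124 = √620 - 124 = 2*√155 - 124 = -124 + 2*√155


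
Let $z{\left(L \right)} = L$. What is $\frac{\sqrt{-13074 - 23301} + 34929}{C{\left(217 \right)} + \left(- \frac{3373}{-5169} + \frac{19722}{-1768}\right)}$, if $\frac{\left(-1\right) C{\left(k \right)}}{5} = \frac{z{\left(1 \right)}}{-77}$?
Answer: $- \frac{12289541332068}{3672365849} - \frac{1759217460 i \sqrt{1455}}{3672365849} \approx -3346.5 - 18.273 i$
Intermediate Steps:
$C{\left(k \right)} = \frac{5}{77}$ ($C{\left(k \right)} = - 5 \cdot 1 \frac{1}{-77} = - 5 \cdot 1 \left(- \frac{1}{77}\right) = \left(-5\right) \left(- \frac{1}{77}\right) = \frac{5}{77}$)
$\frac{\sqrt{-13074 - 23301} + 34929}{C{\left(217 \right)} + \left(- \frac{3373}{-5169} + \frac{19722}{-1768}\right)} = \frac{\sqrt{-13074 - 23301} + 34929}{\frac{5}{77} + \left(- \frac{3373}{-5169} + \frac{19722}{-1768}\right)} = \frac{\sqrt{-36375} + 34929}{\frac{5}{77} + \left(\left(-3373\right) \left(- \frac{1}{5169}\right) + 19722 \left(- \frac{1}{1768}\right)\right)} = \frac{5 i \sqrt{1455} + 34929}{\frac{5}{77} + \left(\frac{3373}{5169} - \frac{9861}{884}\right)} = \frac{34929 + 5 i \sqrt{1455}}{\frac{5}{77} - \frac{47989777}{4569396}} = \frac{34929 + 5 i \sqrt{1455}}{- \frac{3672365849}{351843492}} = \left(34929 + 5 i \sqrt{1455}\right) \left(- \frac{351843492}{3672365849}\right) = - \frac{12289541332068}{3672365849} - \frac{1759217460 i \sqrt{1455}}{3672365849}$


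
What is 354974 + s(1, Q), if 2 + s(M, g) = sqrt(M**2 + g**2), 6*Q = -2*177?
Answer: 354972 + sqrt(3482) ≈ 3.5503e+5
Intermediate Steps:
Q = -59 (Q = (-2*177)/6 = (1/6)*(-354) = -59)
s(M, g) = -2 + sqrt(M**2 + g**2)
354974 + s(1, Q) = 354974 + (-2 + sqrt(1**2 + (-59)**2)) = 354974 + (-2 + sqrt(1 + 3481)) = 354974 + (-2 + sqrt(3482)) = 354972 + sqrt(3482)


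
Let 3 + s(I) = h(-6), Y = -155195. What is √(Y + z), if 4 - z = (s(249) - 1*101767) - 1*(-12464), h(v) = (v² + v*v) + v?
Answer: I*√65951 ≈ 256.81*I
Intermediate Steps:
h(v) = v + 2*v² (h(v) = (v² + v²) + v = 2*v² + v = v + 2*v²)
s(I) = 63 (s(I) = -3 - 6*(1 + 2*(-6)) = -3 - 6*(1 - 12) = -3 - 6*(-11) = -3 + 66 = 63)
z = 89244 (z = 4 - ((63 - 1*101767) - 1*(-12464)) = 4 - ((63 - 101767) + 12464) = 4 - (-101704 + 12464) = 4 - 1*(-89240) = 4 + 89240 = 89244)
√(Y + z) = √(-155195 + 89244) = √(-65951) = I*√65951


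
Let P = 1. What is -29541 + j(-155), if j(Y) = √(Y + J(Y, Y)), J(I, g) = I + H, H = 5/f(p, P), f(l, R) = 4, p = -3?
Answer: -29541 + I*√1235/2 ≈ -29541.0 + 17.571*I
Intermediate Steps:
H = 5/4 ≈ 1.2500
J(I, g) = 5/4 + I (J(I, g) = I + 5/4 = 5/4 + I)
j(Y) = √(5/4 + 2*Y) (j(Y) = √(Y + (5/4 + Y)) = √(5/4 + 2*Y))
-29541 + j(-155) = -29541 + √(5 + 8*(-155))/2 = -29541 + √(5 - 1240)/2 = -29541 + √(-1235)/2 = -29541 + (I*√1235)/2 = -29541 + I*√1235/2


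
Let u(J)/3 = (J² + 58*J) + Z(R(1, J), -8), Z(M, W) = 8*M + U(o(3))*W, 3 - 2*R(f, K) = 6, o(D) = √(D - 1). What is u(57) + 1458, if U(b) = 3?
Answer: 21015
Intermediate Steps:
o(D) = √(-1 + D)
R(f, K) = -3/2 (R(f, K) = 3/2 - ½*6 = 3/2 - 3 = -3/2)
Z(M, W) = 3*W + 8*M (Z(M, W) = 8*M + 3*W = 3*W + 8*M)
u(J) = -108 + 3*J² + 174*J (u(J) = 3*((J² + 58*J) + (3*(-8) + 8*(-3/2))) = 3*((J² + 58*J) + (-24 - 12)) = 3*((J² + 58*J) - 36) = 3*(-36 + J² + 58*J) = -108 + 3*J² + 174*J)
u(57) + 1458 = (-108 + 3*57² + 174*57) + 1458 = (-108 + 3*3249 + 9918) + 1458 = (-108 + 9747 + 9918) + 1458 = 19557 + 1458 = 21015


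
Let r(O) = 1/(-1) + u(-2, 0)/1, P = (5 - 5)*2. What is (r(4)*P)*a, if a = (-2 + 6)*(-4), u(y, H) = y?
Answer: 0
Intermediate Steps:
P = 0 (P = 0*2 = 0)
r(O) = -3 (r(O) = 1/(-1) - 2/1 = 1*(-1) - 2*1 = -1 - 2 = -3)
a = -16 (a = 4*(-4) = -16)
(r(4)*P)*a = -3*0*(-16) = 0*(-16) = 0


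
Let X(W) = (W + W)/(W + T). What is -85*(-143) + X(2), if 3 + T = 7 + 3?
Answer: 109399/9 ≈ 12155.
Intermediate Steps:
T = 7 (T = -3 + (7 + 3) = -3 + 10 = 7)
X(W) = 2*W/(7 + W) (X(W) = (W + W)/(W + 7) = (2*W)/(7 + W) = 2*W/(7 + W))
-85*(-143) + X(2) = -85*(-143) + 2*2/(7 + 2) = 12155 + 2*2/9 = 12155 + 2*2*(⅑) = 12155 + 4/9 = 109399/9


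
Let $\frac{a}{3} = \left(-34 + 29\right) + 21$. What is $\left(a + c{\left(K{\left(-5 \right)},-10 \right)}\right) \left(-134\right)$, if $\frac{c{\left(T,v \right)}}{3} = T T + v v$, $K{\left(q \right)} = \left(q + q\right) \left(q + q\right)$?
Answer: $-4066632$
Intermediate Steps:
$K{\left(q \right)} = 4 q^{2}$ ($K{\left(q \right)} = 2 q 2 q = 4 q^{2}$)
$c{\left(T,v \right)} = 3 T^{2} + 3 v^{2}$ ($c{\left(T,v \right)} = 3 \left(T T + v v\right) = 3 \left(T^{2} + v^{2}\right) = 3 T^{2} + 3 v^{2}$)
$a = 48$ ($a = 3 \left(\left(-34 + 29\right) + 21\right) = 3 \left(-5 + 21\right) = 3 \cdot 16 = 48$)
$\left(a + c{\left(K{\left(-5 \right)},-10 \right)}\right) \left(-134\right) = \left(48 + \left(3 \left(4 \left(-5\right)^{2}\right)^{2} + 3 \left(-10\right)^{2}\right)\right) \left(-134\right) = \left(48 + \left(3 \left(4 \cdot 25\right)^{2} + 3 \cdot 100\right)\right) \left(-134\right) = \left(48 + \left(3 \cdot 100^{2} + 300\right)\right) \left(-134\right) = \left(48 + \left(3 \cdot 10000 + 300\right)\right) \left(-134\right) = \left(48 + \left(30000 + 300\right)\right) \left(-134\right) = \left(48 + 30300\right) \left(-134\right) = 30348 \left(-134\right) = -4066632$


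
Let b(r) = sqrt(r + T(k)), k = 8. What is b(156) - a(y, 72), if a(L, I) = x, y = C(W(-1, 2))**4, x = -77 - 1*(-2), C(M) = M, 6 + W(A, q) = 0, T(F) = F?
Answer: 75 + 2*sqrt(41) ≈ 87.806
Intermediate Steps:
W(A, q) = -6 (W(A, q) = -6 + 0 = -6)
x = -75 (x = -77 + 2 = -75)
y = 1296 (y = (-6)**4 = 1296)
a(L, I) = -75
b(r) = sqrt(8 + r) (b(r) = sqrt(r + 8) = sqrt(8 + r))
b(156) - a(y, 72) = sqrt(8 + 156) - 1*(-75) = sqrt(164) + 75 = 2*sqrt(41) + 75 = 75 + 2*sqrt(41)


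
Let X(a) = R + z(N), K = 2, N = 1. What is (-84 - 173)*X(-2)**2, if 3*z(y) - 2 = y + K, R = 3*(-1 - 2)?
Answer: -124388/9 ≈ -13821.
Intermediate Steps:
R = -9 (R = 3*(-3) = -9)
z(y) = 4/3 + y/3 (z(y) = 2/3 + (y + 2)/3 = 2/3 + (2 + y)/3 = 2/3 + (2/3 + y/3) = 4/3 + y/3)
X(a) = -22/3 (X(a) = -9 + (4/3 + (1/3)*1) = -9 + (4/3 + 1/3) = -9 + 5/3 = -22/3)
(-84 - 173)*X(-2)**2 = (-84 - 173)*(-22/3)**2 = -257*484/9 = -124388/9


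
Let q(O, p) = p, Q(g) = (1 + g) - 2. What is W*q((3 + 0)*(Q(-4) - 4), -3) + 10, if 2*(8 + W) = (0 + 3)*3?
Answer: 41/2 ≈ 20.500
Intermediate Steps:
W = -7/2 (W = -8 + ((0 + 3)*3)/2 = -8 + (3*3)/2 = -8 + (½)*9 = -8 + 9/2 = -7/2 ≈ -3.5000)
Q(g) = -1 + g
W*q((3 + 0)*(Q(-4) - 4), -3) + 10 = -7/2*(-3) + 10 = 21/2 + 10 = 41/2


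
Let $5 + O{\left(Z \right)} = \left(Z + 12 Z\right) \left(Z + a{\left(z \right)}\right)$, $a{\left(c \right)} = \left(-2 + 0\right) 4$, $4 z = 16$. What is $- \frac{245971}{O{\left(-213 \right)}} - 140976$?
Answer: $- \frac{86269663315}{611944} \approx -1.4098 \cdot 10^{5}$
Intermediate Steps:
$z = 4$ ($z = \frac{1}{4} \cdot 16 = 4$)
$a{\left(c \right)} = -8$ ($a{\left(c \right)} = \left(-2\right) 4 = -8$)
$O{\left(Z \right)} = -5 + 13 Z \left(-8 + Z\right)$ ($O{\left(Z \right)} = -5 + \left(Z + 12 Z\right) \left(Z - 8\right) = -5 + 13 Z \left(-8 + Z\right)$)
$- \frac{245971}{O{\left(-213 \right)}} - 140976 = - \frac{245971}{-5 - -22152 + 13 \left(-213\right)^{2}} - 140976 = - \frac{245971}{-5 + 22152 + 13 \cdot 45369} - 140976 = - \frac{245971}{-5 + 22152 + 589797} - 140976 = - \frac{245971}{611944} - 140976 = - \frac{86269663315}{611944}$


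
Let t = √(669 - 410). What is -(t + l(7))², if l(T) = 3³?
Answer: -(27 + √259)² ≈ -1857.0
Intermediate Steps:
l(T) = 27
t = √259 ≈ 16.093
-(t + l(7))² = -(√259 + 27)² = -(27 + √259)²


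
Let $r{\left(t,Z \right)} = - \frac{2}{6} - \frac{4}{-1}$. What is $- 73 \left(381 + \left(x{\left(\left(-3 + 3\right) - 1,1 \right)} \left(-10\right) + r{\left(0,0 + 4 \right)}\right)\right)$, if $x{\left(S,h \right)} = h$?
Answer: $- \frac{82052}{3} \approx -27351.0$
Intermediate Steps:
$r{\left(t,Z \right)} = \frac{11}{3}$ ($r{\left(t,Z \right)} = \left(-2\right) \frac{1}{6} - -4 = - \frac{1}{3} + 4 = \frac{11}{3}$)
$- 73 \left(381 + \left(x{\left(\left(-3 + 3\right) - 1,1 \right)} \left(-10\right) + r{\left(0,0 + 4 \right)}\right)\right) = - 73 \left(381 + \left(1 \left(-10\right) + \frac{11}{3}\right)\right) = - 73 \left(381 + \left(-10 + \frac{11}{3}\right)\right) = - 73 \left(381 - \frac{19}{3}\right) = \left(-73\right) \frac{1124}{3} = - \frac{82052}{3}$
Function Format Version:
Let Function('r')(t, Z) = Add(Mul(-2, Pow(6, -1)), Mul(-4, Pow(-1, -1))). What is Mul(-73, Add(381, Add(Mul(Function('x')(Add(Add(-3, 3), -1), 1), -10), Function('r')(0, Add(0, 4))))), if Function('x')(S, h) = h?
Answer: Rational(-82052, 3) ≈ -27351.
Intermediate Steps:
Function('r')(t, Z) = Rational(11, 3) (Function('r')(t, Z) = Add(Mul(-2, Rational(1, 6)), Mul(-4, -1)) = Add(Rational(-1, 3), 4) = Rational(11, 3))
Mul(-73, Add(381, Add(Mul(Function('x')(Add(Add(-3, 3), -1), 1), -10), Function('r')(0, Add(0, 4))))) = Mul(-73, Add(381, Add(Mul(1, -10), Rational(11, 3)))) = Mul(-73, Add(381, Add(-10, Rational(11, 3)))) = Mul(-73, Add(381, Rational(-19, 3))) = Mul(-73, Rational(1124, 3)) = Rational(-82052, 3)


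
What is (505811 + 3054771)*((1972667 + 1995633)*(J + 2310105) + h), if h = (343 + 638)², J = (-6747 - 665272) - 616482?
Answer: 14434713778088416502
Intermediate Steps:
J = -1288501 (J = -672019 - 616482 = -1288501)
h = 962361 (h = 981² = 962361)
(505811 + 3054771)*((1972667 + 1995633)*(J + 2310105) + h) = (505811 + 3054771)*((1972667 + 1995633)*(-1288501 + 2310105) + 962361) = 3560582*(3968300*1021604 + 962361) = 3560582*(4054031153200 + 962361) = 3560582*4054032115561 = 14434713778088416502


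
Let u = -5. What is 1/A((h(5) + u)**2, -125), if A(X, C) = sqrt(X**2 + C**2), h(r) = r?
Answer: 1/125 ≈ 0.0080000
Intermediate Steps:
A(X, C) = sqrt(C**2 + X**2)
1/A((h(5) + u)**2, -125) = 1/(sqrt((-125)**2 + ((5 - 5)**2)**2)) = 1/(sqrt(15625 + (0**2)**2)) = 1/(sqrt(15625 + 0**2)) = 1/(sqrt(15625 + 0)) = 1/(sqrt(15625)) = 1/125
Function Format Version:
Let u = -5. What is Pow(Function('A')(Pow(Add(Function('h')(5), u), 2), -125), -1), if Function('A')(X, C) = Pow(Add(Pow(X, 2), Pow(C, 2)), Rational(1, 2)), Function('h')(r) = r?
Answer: Rational(1, 125) ≈ 0.0080000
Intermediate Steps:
Function('A')(X, C) = Pow(Add(Pow(C, 2), Pow(X, 2)), Rational(1, 2))
Pow(Function('A')(Pow(Add(Function('h')(5), u), 2), -125), -1) = Pow(Pow(Add(Pow(-125, 2), Pow(Pow(Add(5, -5), 2), 2)), Rational(1, 2)), -1) = Pow(Pow(Add(15625, Pow(Pow(0, 2), 2)), Rational(1, 2)), -1) = Pow(Pow(Add(15625, Pow(0, 2)), Rational(1, 2)), -1) = Pow(Pow(Add(15625, 0), Rational(1, 2)), -1) = Pow(Pow(15625, Rational(1, 2)), -1) = Pow(125, -1) = Rational(1, 125)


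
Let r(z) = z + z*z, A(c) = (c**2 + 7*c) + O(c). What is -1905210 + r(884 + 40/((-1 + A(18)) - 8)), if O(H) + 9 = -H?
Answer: -48106532570/42849 ≈ -1.1227e+6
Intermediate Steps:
O(H) = -9 - H
A(c) = -9 + c**2 + 6*c (A(c) = (c**2 + 7*c) + (-9 - c) = -9 + c**2 + 6*c)
r(z) = z + z**2
-1905210 + r(884 + 40/((-1 + A(18)) - 8)) = -1905210 + (884 + 40/((-1 + (-9 + 18**2 + 6*18)) - 8))*(1 + (884 + 40/((-1 + (-9 + 18**2 + 6*18)) - 8))) = -1905210 + (884 + 40/((-1 + (-9 + 324 + 108)) - 8))*(1 + (884 + 40/((-1 + (-9 + 324 + 108)) - 8))) = -1905210 + (884 + 40/((-1 + 423) - 8))*(1 + (884 + 40/((-1 + 423) - 8))) = -1905210 + (884 + 40/(422 - 8))*(1 + (884 + 40/(422 - 8))) = -1905210 + (884 + 40/414)*(1 + (884 + 40/414)) = -1905210 + (884 + 40*(1/414))*(1 + (884 + 40*(1/414))) = -1905210 + (884 + 20/207)*(1 + (884 + 20/207)) = -1905210 + 183008*(1 + 183008/207)/207 = -1905210 + (183008/207)*(183215/207) = -1905210 + 33529810720/42849 = -48106532570/42849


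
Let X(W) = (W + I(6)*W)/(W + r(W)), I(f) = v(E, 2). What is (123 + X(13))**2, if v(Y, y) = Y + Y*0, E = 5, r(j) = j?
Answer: 15876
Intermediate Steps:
v(Y, y) = Y (v(Y, y) = Y + 0 = Y)
I(f) = 5
X(W) = 3 (X(W) = (W + 5*W)/(W + W) = (6*W)/((2*W)) = (6*W)*(1/(2*W)) = 3)
(123 + X(13))**2 = (123 + 3)**2 = 126**2 = 15876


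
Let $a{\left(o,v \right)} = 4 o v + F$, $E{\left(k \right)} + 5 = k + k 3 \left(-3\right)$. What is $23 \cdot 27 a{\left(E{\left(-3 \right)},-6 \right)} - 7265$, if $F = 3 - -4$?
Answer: $-286094$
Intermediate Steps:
$F = 7$ ($F = 3 + 4 = 7$)
$E{\left(k \right)} = -5 - 8 k$ ($E{\left(k \right)} = -5 + \left(k + k 3 \left(-3\right)\right) = -5 + \left(k + 3 k \left(-3\right)\right) = -5 + \left(k - 9 k\right) = -5 - 8 k$)
$a{\left(o,v \right)} = 7 + 4 o v$ ($a{\left(o,v \right)} = 4 o v + 7 = 7 + 4 o v$)
$23 \cdot 27 a{\left(E{\left(-3 \right)},-6 \right)} - 7265 = 23 \cdot 27 \left(7 + 4 \left(-5 - -24\right) \left(-6\right)\right) - 7265 = 621 \left(7 + 4 \left(-5 + 24\right) \left(-6\right)\right) - 7265 = 621 \left(7 + 4 \cdot 19 \left(-6\right)\right) - 7265 = 621 \left(7 - 456\right) - 7265 = 621 \left(-449\right) - 7265 = -278829 - 7265 = -286094$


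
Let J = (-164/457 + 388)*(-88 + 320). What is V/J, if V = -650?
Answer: -148525/20549632 ≈ -0.0072276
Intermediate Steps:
J = 41099264/457 (J = (-164*1/457 + 388)*232 = (-164/457 + 388)*232 = (177152/457)*232 = 41099264/457 ≈ 89933.)
V/J = -650/41099264/457 = -650*457/41099264 = -148525/20549632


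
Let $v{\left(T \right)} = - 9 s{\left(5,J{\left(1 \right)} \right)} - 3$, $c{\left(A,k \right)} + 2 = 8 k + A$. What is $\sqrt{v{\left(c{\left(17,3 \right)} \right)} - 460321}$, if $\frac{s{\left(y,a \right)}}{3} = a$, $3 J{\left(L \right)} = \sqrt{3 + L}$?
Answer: $i \sqrt{460342} \approx 678.49 i$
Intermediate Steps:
$c{\left(A,k \right)} = -2 + A + 8 k$ ($c{\left(A,k \right)} = -2 + \left(8 k + A\right) = -2 + \left(A + 8 k\right) = -2 + A + 8 k$)
$J{\left(L \right)} = \frac{\sqrt{3 + L}}{3}$
$s{\left(y,a \right)} = 3 a$
$v{\left(T \right)} = -21$ ($v{\left(T \right)} = - 9 \cdot 3 \frac{\sqrt{3 + 1}}{3} - 3 = - 9 \cdot 3 \frac{\sqrt{4}}{3} - 3 = - 9 \cdot 3 \cdot \frac{1}{3} \cdot 2 - 3 = - 9 \cdot 3 \cdot \frac{2}{3} - 3 = \left(-9\right) 2 - 3 = -18 - 3 = -21$)
$\sqrt{v{\left(c{\left(17,3 \right)} \right)} - 460321} = \sqrt{-21 - 460321} = \sqrt{-460342} = i \sqrt{460342}$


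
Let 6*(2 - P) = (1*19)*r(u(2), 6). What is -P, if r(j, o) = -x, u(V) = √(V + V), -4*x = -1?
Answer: -67/24 ≈ -2.7917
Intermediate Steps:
x = ¼ (x = -¼*(-1) = ¼ ≈ 0.25000)
u(V) = √2*√V (u(V) = √(2*V) = √2*√V)
r(j, o) = -¼ (r(j, o) = -1*¼ = -¼)
P = 67/24 (P = 2 - 1*19*(-1)/(6*4) = 2 - 19*(-1)/(6*4) = 2 - ⅙*(-19/4) = 2 + 19/24 = 67/24 ≈ 2.7917)
-P = -1*67/24 = -67/24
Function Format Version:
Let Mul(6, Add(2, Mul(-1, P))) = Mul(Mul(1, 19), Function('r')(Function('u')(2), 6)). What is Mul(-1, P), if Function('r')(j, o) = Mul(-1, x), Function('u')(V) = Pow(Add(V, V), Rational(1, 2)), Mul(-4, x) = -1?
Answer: Rational(-67, 24) ≈ -2.7917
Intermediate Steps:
x = Rational(1, 4) (x = Mul(Rational(-1, 4), -1) = Rational(1, 4) ≈ 0.25000)
Function('u')(V) = Mul(Pow(2, Rational(1, 2)), Pow(V, Rational(1, 2))) (Function('u')(V) = Pow(Mul(2, V), Rational(1, 2)) = Mul(Pow(2, Rational(1, 2)), Pow(V, Rational(1, 2))))
Function('r')(j, o) = Rational(-1, 4) (Function('r')(j, o) = Mul(-1, Rational(1, 4)) = Rational(-1, 4))
P = Rational(67, 24) (P = Add(2, Mul(Rational(-1, 6), Mul(Mul(1, 19), Rational(-1, 4)))) = Add(2, Mul(Rational(-1, 6), Mul(19, Rational(-1, 4)))) = Add(2, Mul(Rational(-1, 6), Rational(-19, 4))) = Add(2, Rational(19, 24)) = Rational(67, 24) ≈ 2.7917)
Mul(-1, P) = Mul(-1, Rational(67, 24)) = Rational(-67, 24)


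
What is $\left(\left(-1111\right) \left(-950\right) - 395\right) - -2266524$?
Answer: $3321579$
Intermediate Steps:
$\left(\left(-1111\right) \left(-950\right) - 395\right) - -2266524 = \left(1055450 - 395\right) + 2266524 = 1055055 + 2266524 = 3321579$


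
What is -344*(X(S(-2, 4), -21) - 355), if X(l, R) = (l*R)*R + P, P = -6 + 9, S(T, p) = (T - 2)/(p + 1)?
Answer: 1212256/5 ≈ 2.4245e+5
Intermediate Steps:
S(T, p) = (-2 + T)/(1 + p)
P = 3
X(l, R) = 3 + l*R² (X(l, R) = (l*R)*R + 3 = (R*l)*R + 3 = l*R² + 3 = 3 + l*R²)
-344*(X(S(-2, 4), -21) - 355) = -344*((3 + ((-2 - 2)/(1 + 4))*(-21)²) - 355) = -344*((3 + (-4/5)*441) - 355) = -344*((3 + ((⅕)*(-4))*441) - 355) = -344*((3 - ⅘*441) - 355) = -344*((3 - 1764/5) - 355) = -344*(-1749/5 - 355) = -344*(-3524/5) = 1212256/5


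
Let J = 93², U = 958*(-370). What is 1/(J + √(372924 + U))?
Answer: 8649/74786737 - 4*√1154/74786737 ≈ 0.00011383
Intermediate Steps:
U = -354460
J = 8649
1/(J + √(372924 + U)) = 1/(8649 + √(372924 - 354460)) = 1/(8649 + √18464) = 1/(8649 + 4*√1154)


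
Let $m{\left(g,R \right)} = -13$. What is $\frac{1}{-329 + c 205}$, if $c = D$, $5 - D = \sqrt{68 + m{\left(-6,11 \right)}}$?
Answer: $- \frac{696}{1826959} - \frac{205 \sqrt{55}}{1826959} \approx -0.0012131$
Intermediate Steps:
$D = 5 - \sqrt{55}$ ($D = 5 - \sqrt{68 - 13} = 5 - \sqrt{55} \approx -2.4162$)
$c = 5 - \sqrt{55} \approx -2.4162$
$\frac{1}{-329 + c 205} = \frac{1}{-329 + \left(5 - \sqrt{55}\right) 205} = \frac{1}{-329 + \left(1025 - 205 \sqrt{55}\right)} = \frac{1}{696 - 205 \sqrt{55}}$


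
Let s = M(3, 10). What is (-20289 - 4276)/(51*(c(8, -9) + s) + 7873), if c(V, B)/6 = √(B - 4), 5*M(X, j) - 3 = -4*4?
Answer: -2376786575/764138252 + 93961125*I*√13/764138252 ≈ -3.1104 + 0.44335*I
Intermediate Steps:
M(X, j) = -13/5 (M(X, j) = ⅗ + (-4*4)/5 = ⅗ + (⅕)*(-16) = ⅗ - 16/5 = -13/5)
c(V, B) = 6*√(-4 + B) (c(V, B) = 6*√(B - 4) = 6*√(-4 + B))
s = -13/5 ≈ -2.6000
(-20289 - 4276)/(51*(c(8, -9) + s) + 7873) = (-20289 - 4276)/(51*(6*√(-4 - 9) - 13/5) + 7873) = -24565/(51*(6*√(-13) - 13/5) + 7873) = -24565/(51*(6*(I*√13) - 13/5) + 7873) = -24565/(51*(6*I*√13 - 13/5) + 7873) = -24565/(51*(-13/5 + 6*I*√13) + 7873) = -24565/((-663/5 + 306*I*√13) + 7873) = -24565/(38702/5 + 306*I*√13)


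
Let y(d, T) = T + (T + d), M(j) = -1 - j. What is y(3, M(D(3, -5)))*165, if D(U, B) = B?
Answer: 1815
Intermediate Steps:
y(d, T) = d + 2*T
y(3, M(D(3, -5)))*165 = (3 + 2*(-1 - 1*(-5)))*165 = (3 + 2*(-1 + 5))*165 = (3 + 2*4)*165 = (3 + 8)*165 = 11*165 = 1815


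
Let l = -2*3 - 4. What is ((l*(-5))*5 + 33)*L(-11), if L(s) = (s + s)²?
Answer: 136972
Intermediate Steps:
l = -10 (l = -6 - 4 = -10)
L(s) = 4*s² (L(s) = (2*s)² = 4*s²)
((l*(-5))*5 + 33)*L(-11) = (-10*(-5)*5 + 33)*(4*(-11)²) = (50*5 + 33)*(4*121) = (250 + 33)*484 = 283*484 = 136972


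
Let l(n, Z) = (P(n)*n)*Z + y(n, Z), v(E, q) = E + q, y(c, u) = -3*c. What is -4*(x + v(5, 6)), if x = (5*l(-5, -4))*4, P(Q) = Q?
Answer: 6756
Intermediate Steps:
l(n, Z) = -3*n + Z*n**2 (l(n, Z) = (n*n)*Z - 3*n = n**2*Z - 3*n = Z*n**2 - 3*n = -3*n + Z*n**2)
x = -1700 (x = (5*(-5*(-3 - 4*(-5))))*4 = (5*(-5*(-3 + 20)))*4 = (5*(-5*17))*4 = (5*(-85))*4 = -425*4 = -1700)
-4*(x + v(5, 6)) = -4*(-1700 + (5 + 6)) = -4*(-1700 + 11) = -4*(-1689) = 6756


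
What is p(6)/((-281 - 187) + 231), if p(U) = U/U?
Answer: -1/237 ≈ -0.0042194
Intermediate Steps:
p(U) = 1
p(6)/((-281 - 187) + 231) = 1/((-281 - 187) + 231) = 1/(-468 + 231) = 1/(-237) = 1*(-1/237) = -1/237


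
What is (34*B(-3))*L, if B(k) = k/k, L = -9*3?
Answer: -918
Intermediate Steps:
L = -27
B(k) = 1
(34*B(-3))*L = (34*1)*(-27) = 34*(-27) = -918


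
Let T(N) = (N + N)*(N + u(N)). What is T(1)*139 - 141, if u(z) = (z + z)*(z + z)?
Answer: 1249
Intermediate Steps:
u(z) = 4*z² (u(z) = (2*z)*(2*z) = 4*z²)
T(N) = 2*N*(N + 4*N²) (T(N) = (N + N)*(N + 4*N²) = (2*N)*(N + 4*N²) = 2*N*(N + 4*N²))
T(1)*139 - 141 = (1²*(2 + 8*1))*139 - 141 = (1*(2 + 8))*139 - 141 = (1*10)*139 - 141 = 10*139 - 141 = 1390 - 141 = 1249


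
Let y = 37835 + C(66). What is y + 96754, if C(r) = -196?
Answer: 134393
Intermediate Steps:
y = 37639 (y = 37835 - 196 = 37639)
y + 96754 = 37639 + 96754 = 134393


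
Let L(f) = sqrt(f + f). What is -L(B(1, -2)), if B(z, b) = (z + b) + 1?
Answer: 0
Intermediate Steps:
B(z, b) = 1 + b + z (B(z, b) = (b + z) + 1 = 1 + b + z)
L(f) = sqrt(2)*sqrt(f) (L(f) = sqrt(2*f) = sqrt(2)*sqrt(f))
-L(B(1, -2)) = -sqrt(2)*sqrt(1 - 2 + 1) = -sqrt(2)*sqrt(0) = -sqrt(2)*0 = -1*0 = 0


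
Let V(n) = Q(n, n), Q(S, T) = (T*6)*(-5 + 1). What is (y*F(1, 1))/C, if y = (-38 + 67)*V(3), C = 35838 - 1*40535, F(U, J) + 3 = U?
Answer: -4176/4697 ≈ -0.88908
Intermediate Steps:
F(U, J) = -3 + U
Q(S, T) = -24*T (Q(S, T) = (6*T)*(-4) = -24*T)
V(n) = -24*n
C = -4697 (C = 35838 - 40535 = -4697)
y = -2088 (y = (-38 + 67)*(-24*3) = 29*(-72) = -2088)
(y*F(1, 1))/C = -2088*(-3 + 1)/(-4697) = -2088*(-2)*(-1/4697) = 4176*(-1/4697) = -4176/4697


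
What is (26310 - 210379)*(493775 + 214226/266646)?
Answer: -12117569929921222/133323 ≈ -9.0889e+10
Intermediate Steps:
(26310 - 210379)*(493775 + 214226/266646) = -184069*(493775 + 214226*(1/266646)) = -184069*(493775 + 107113/133323) = -184069*65831671438/133323 = -12117569929921222/133323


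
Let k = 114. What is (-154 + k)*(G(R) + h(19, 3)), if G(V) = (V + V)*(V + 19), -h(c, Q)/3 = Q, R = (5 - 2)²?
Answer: -19800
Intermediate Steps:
R = 9 (R = 3² = 9)
h(c, Q) = -3*Q
G(V) = 2*V*(19 + V) (G(V) = (2*V)*(19 + V) = 2*V*(19 + V))
(-154 + k)*(G(R) + h(19, 3)) = (-154 + 114)*(2*9*(19 + 9) - 3*3) = -40*(2*9*28 - 9) = -40*(504 - 9) = -40*495 = -19800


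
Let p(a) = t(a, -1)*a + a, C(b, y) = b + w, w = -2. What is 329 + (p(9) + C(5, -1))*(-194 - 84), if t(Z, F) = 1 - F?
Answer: -8011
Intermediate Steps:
C(b, y) = -2 + b (C(b, y) = b - 2 = -2 + b)
p(a) = 3*a (p(a) = (1 - 1*(-1))*a + a = (1 + 1)*a + a = 2*a + a = 3*a)
329 + (p(9) + C(5, -1))*(-194 - 84) = 329 + (3*9 + (-2 + 5))*(-194 - 84) = 329 + (27 + 3)*(-278) = 329 + 30*(-278) = 329 - 8340 = -8011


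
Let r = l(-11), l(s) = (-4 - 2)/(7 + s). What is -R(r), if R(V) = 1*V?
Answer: -3/2 ≈ -1.5000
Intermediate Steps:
l(s) = -6/(7 + s)
r = 3/2 (r = -6/(7 - 11) = -6/(-4) = -6*(-¼) = 3/2 ≈ 1.5000)
R(V) = V
-R(r) = -1*3/2 = -3/2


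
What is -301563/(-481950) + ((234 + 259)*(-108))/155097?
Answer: 1703427/6031550 ≈ 0.28242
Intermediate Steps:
-301563/(-481950) + ((234 + 259)*(-108))/155097 = -301563*(-1/481950) + (493*(-108))*(1/155097) = 219/350 - 53244*1/155097 = 219/350 - 5916/17233 = 1703427/6031550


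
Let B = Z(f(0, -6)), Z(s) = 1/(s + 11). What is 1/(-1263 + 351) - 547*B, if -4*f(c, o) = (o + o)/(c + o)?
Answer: -110861/2128 ≈ -52.096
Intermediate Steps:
f(c, o) = -o/(2*(c + o)) (f(c, o) = -(o + o)/(4*(c + o)) = -2*o/(4*(c + o)) = -o/(2*(c + o)))
Z(s) = 1/(11 + s)
B = 2/21 (B = 1/(11 - 1*(-6)/(2*0 + 2*(-6))) = 1/(11 - 1*(-6)/(0 - 12)) = 1/(11 - 1*(-6)/(-12)) = 1/(11 - 1*(-6)*(-1/12)) = 1/(11 - ½) = 1/(21/2) = 2/21 ≈ 0.095238)
1/(-1263 + 351) - 547*B = 1/(-1263 + 351) - 547*2/21 = 1/(-912) - 1094/21 = -1/912 - 1094/21 = -110861/2128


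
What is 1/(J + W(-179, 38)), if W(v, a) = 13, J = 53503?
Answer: 1/53516 ≈ 1.8686e-5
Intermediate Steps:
1/(J + W(-179, 38)) = 1/(53503 + 13) = 1/53516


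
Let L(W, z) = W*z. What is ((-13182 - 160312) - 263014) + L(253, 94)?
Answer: -412726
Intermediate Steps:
((-13182 - 160312) - 263014) + L(253, 94) = ((-13182 - 160312) - 263014) + 253*94 = (-173494 - 263014) + 23782 = -436508 + 23782 = -412726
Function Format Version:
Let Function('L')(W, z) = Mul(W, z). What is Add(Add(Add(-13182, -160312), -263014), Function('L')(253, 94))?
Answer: -412726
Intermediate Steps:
Add(Add(Add(-13182, -160312), -263014), Function('L')(253, 94)) = Add(Add(Add(-13182, -160312), -263014), Mul(253, 94)) = Add(Add(-173494, -263014), 23782) = Add(-436508, 23782) = -412726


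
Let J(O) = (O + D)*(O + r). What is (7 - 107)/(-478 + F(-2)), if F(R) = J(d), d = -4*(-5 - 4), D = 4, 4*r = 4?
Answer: -50/501 ≈ -0.099800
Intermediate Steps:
r = 1 (r = (1/4)*4 = 1)
d = 36 (d = -4*(-9) = 36)
J(O) = (1 + O)*(4 + O) (J(O) = (O + 4)*(O + 1) = (4 + O)*(1 + O) = (1 + O)*(4 + O))
F(R) = 1480 (F(R) = 4 + 36**2 + 5*36 = 4 + 1296 + 180 = 1480)
(7 - 107)/(-478 + F(-2)) = (7 - 107)/(-478 + 1480) = -100/1002 = -100*1/1002 = -50/501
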